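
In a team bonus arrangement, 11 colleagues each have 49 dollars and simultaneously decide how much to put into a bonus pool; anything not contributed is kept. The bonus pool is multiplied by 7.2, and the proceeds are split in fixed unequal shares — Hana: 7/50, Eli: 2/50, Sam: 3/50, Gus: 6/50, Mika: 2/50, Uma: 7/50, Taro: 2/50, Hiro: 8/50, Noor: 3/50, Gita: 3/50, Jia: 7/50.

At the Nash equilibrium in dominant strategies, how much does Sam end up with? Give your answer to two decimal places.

133.67 dollars

A player with share s gets back 7.2·s per unit contributed, so full contribution is dominant for anyone with s > 1/7.2 = 0.1389 and zero contribution is dominant for anyone below.
Hana, Uma, Hiro and Jia clear that bar, contributing 49 each; the remaining 7 contribute 0. Total contributed: 196.
Sam keeps 49 and receives 7.2 × 196 × 3/50 = 84.67 from the bonus pool, for a payoff of 133.67.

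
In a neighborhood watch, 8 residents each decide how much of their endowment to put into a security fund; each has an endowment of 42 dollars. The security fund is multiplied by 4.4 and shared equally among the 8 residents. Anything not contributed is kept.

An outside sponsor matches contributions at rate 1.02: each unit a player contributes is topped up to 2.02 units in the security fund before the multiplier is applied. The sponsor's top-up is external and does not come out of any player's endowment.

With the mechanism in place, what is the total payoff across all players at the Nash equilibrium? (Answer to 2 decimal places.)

The effective private return per unit is now 4.4 × 2.02 / 8 = 1.1110 > 1, so every player's dominant strategy flips to full contribution.
So the Nash equilibrium is full contribution by all 8; the group earns 4.4 × 2.02 × 336 = 2986.37.

2986.37 dollars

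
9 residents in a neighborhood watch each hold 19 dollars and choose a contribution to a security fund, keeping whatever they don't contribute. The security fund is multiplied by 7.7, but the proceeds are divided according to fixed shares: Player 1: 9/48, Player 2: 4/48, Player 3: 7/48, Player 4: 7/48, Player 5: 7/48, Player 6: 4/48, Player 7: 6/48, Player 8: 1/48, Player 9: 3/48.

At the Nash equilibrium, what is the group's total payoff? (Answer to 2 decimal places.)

680.20 dollars

For player j, contributing a unit is worthwhile iff 7.7 × (j's share) ≥ 1, i.e. iff j's share is at least 0.1299.
Player 1, Player 3, Player 4 and Player 5 are above the threshold, contributing 19 each; the remaining 5 contribute 0. Total contributed: 76.
The security fund pays out 7.7 × 76 = 585.20 in total (split across the unequal shares, but the aggregate is all that matters for the group sum).
The 5 free-riders keep 19 each, adding 95. Group total = 95 + 585.20 = 680.20.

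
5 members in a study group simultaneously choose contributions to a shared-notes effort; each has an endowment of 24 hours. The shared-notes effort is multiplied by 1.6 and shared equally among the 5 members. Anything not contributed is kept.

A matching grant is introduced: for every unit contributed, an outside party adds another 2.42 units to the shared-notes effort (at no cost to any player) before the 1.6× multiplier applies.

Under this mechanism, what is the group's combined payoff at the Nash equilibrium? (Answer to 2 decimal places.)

656.64 hours

Under the mechanism each unit contributed yields 1.6 × 3.42 / 5 = 1.0944 back to its contributor per unit of net cost, which exceeds 1, making full contribution the dominant choice for everyone.
So the Nash equilibrium is full contribution by all 5; the group earns 1.6 × 3.42 × 120 = 656.64.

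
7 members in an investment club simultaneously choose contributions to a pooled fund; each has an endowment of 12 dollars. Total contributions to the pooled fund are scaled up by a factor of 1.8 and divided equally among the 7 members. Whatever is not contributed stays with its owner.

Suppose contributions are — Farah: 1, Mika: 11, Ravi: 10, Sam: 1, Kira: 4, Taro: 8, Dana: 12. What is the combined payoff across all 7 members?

Total contributed: 1 + 11 + 10 + 1 + 4 + 8 + 12 = 47; total kept: 7 × 12 − 47 = 37.
The pooled fund pays out 1.8 × 47 = 84.60 in aggregate.
Group total = 37 + 84.60 = 121.60.

121.60 dollars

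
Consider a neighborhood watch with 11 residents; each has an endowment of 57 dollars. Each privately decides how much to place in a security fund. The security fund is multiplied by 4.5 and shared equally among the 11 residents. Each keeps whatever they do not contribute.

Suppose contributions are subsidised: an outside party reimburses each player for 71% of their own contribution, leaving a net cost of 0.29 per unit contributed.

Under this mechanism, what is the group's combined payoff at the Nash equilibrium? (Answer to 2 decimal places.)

The effective private return per unit is now (4.5/11) / 0.29 = 1.4107 > 1, so every player's dominant strategy flips to full contribution.
At the Nash equilibrium everyone contributes 57. Group total payoff = 11 × (57 × 0.71 + 4.5 × 57) = 3266.67.

3266.67 dollars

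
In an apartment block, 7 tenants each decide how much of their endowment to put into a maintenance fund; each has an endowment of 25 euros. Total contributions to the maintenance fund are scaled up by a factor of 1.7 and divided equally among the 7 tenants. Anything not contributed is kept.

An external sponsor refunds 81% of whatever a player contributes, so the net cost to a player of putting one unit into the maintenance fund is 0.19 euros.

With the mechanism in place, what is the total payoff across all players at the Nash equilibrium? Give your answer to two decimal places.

The effective private return per unit is now (1.7/7) / 0.19 = 1.2782 > 1, so every player's dominant strategy flips to full contribution.
So the Nash equilibrium is full contribution by all 7; the group earns 7 × (25 × 0.81 + 1.7 × 25) = 439.25.

439.25 euros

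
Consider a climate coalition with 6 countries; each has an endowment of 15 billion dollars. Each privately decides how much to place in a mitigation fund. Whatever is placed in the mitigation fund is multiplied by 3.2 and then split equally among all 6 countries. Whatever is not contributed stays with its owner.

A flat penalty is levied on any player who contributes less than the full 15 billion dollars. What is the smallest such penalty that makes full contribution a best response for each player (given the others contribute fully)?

7.00 billion dollars

Given the others contribute fully, the best deviation is to contribute 0 (any partial contribution still incurs the fine and gives up units whose private return 0.5333 is below 1).
Deviating from 15 to 0 saves 15 billion dollars but forfeits the deviator's share of the drop in the mitigation fund: 3.2/6 × 15 = 8.00.
So the deviation gain is 15 − 8.00 = 7.00, and the fine must be at least 7.00 billion dollars to wipe it out.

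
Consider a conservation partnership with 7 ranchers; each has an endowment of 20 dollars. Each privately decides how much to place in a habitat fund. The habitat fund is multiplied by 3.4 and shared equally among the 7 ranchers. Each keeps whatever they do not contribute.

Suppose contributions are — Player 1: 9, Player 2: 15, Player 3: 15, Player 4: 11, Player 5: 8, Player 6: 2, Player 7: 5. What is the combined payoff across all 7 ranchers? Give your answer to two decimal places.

Total contributed: 9 + 15 + 15 + 11 + 8 + 2 + 5 = 65; total kept: 7 × 20 − 65 = 75.
The habitat fund pays out 3.4 × 65 = 221.00 in aggregate.
Group total = 75 + 221.00 = 296.00.

296.00 dollars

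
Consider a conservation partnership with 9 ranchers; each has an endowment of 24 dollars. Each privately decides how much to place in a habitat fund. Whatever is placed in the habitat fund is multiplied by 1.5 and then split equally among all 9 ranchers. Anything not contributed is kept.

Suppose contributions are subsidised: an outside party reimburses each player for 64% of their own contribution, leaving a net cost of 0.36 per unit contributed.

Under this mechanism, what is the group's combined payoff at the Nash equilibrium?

The effective private return is (1.5/9) / 0.36 = 0.4630, which is still under 1, so the mechanism doesn't change anyone's dominant strategy: zero contribution.
Everyone keeps their endowment and the group total is 9 × 24 = 216.

216.00 dollars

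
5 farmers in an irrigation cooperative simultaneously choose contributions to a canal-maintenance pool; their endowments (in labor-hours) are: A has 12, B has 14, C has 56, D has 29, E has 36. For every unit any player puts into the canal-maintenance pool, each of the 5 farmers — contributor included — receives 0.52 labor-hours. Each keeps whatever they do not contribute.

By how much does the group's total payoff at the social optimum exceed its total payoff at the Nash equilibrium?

235.20 labor-hours

The private return per contributed unit is 0.52 < 1 for everyone, so the Nash equilibrium is zero contribution and the group total is Σ E_j = 12 + 14 + 56 + 29 + 36 = 147.
Each contributed unit returns 2.600 to the group, so the social optimum is full contribution by everyone: group total = 2.600 × 147 = 382.20.
Efficiency loss = (2.600 − 1) × 147 = 235.20.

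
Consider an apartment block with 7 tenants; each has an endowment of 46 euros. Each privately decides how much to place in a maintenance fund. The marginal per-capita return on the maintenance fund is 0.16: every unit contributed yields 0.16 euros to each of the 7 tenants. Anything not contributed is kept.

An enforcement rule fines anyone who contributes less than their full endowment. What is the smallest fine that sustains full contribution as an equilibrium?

Given the others contribute fully, the best deviation is to contribute 0 (any partial contribution still incurs the fine and gives up units whose private return 0.16 is below 1).
Deviating from 46 to 0 saves 46 euros but forfeits the deviator's share of the drop in the maintenance fund: 0.16 × 46 = 7.36.
So the deviation gain is 46 − 7.36 = 38.64, and the fine must be at least 38.64 euros to wipe it out.

38.64 euros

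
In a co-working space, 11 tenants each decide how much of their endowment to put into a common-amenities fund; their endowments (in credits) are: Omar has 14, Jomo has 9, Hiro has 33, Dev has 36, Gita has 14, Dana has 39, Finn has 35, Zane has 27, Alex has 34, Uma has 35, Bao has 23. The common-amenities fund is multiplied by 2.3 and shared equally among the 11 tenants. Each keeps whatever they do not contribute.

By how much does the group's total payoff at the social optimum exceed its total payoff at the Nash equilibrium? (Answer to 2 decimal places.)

388.70 credits

The private return per contributed unit is 2.3/11 = 0.2091 < 1 for every player regardless of endowment, so the Nash equilibrium is zero contribution and the group total is Σ E_j = 14 + 9 + 33 + 36 + 14 + 39 + 35 + 27 + 34 + 35 + 23 = 299.
Each contributed unit returns 2.300 to the group, so the social optimum is full contribution by everyone: group total = 2.300 × 299 = 687.70.
Efficiency loss = (2.300 − 1) × 299 = 388.70.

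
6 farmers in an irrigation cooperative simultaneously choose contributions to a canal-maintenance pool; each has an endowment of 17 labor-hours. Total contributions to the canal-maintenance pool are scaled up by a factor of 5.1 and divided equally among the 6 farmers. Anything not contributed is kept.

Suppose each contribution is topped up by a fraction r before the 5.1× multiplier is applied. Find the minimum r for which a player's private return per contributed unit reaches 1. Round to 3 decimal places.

0.176

With matching at rate r, one contributed unit becomes (1 + r) in the canal-maintenance pool and returns 5.1 × (1 + r) / 6 to the contributor.
Setting this equal to 1: 1 + r = 6/5.1 = 1.1765.
So the minimum matching rate is r = 1.1765 − 1 = 0.176.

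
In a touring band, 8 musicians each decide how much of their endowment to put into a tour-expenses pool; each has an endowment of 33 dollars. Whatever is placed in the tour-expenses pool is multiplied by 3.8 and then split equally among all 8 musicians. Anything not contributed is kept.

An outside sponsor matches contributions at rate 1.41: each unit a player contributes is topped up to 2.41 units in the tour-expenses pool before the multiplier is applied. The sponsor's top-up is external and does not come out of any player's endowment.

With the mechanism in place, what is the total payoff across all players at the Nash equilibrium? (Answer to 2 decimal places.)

With the mechanism, a contributed unit returns 3.8 × 2.41 / 8 = 1.1448 per unit of net cost to the contributor — now above 1 — so contributing fully is weakly dominant for every player.
So the Nash equilibrium is full contribution by all 8; the group earns 3.8 × 2.41 × 264 = 2417.71.

2417.71 dollars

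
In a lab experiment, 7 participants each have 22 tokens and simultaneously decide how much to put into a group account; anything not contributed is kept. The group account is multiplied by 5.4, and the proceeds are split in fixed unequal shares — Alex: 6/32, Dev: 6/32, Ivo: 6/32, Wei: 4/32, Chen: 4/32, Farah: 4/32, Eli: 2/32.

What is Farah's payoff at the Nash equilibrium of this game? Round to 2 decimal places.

Player j's private return per contributed unit is 5.4 × (j's share). Contributing is weakly dominant for j when that share is at least 1/5.4 = 0.1852, and contributing 0 is dominant otherwise.
Alex, Dev and Ivo clear that bar, contributing 22 each; the remaining 4 contribute 0. Total contributed: 66.
Farah keeps 22 and receives 5.4 × 66 × 4/32 = 44.55 from the group account, for a payoff of 66.55.

66.55 tokens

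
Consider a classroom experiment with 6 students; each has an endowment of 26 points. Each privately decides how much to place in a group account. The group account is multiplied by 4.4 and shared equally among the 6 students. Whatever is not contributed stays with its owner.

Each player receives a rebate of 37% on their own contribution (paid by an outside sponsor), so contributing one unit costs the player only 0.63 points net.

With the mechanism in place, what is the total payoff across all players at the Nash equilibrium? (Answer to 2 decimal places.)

744.12 points

The effective private return per unit is now (4.4/6) / 0.63 = 1.1640 > 1, so every player's dominant strategy flips to full contribution.
At the Nash equilibrium everyone contributes 26. Group total payoff = 6 × (26 × 0.37 + 4.4 × 26) = 744.12.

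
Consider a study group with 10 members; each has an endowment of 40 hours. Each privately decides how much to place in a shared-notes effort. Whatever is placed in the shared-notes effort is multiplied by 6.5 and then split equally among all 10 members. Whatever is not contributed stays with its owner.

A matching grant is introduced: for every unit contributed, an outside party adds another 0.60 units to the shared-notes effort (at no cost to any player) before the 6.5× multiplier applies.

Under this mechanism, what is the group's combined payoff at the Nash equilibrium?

4160.00 hours

With the mechanism, a contributed unit returns 6.5 × 1.60 / 10 = 1.0400 per unit of net cost to the contributor — now above 1 — so contributing fully is weakly dominant for every player.
So the Nash equilibrium is full contribution by all 10; the group earns 6.5 × 1.60 × 400 = 4160.00.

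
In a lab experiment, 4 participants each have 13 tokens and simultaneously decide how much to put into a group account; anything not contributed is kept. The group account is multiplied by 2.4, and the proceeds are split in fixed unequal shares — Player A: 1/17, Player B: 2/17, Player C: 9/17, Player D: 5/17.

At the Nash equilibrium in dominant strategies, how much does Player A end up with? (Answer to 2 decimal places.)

Player j's private return per contributed unit is 2.4 × (j's share). Contributing is weakly dominant for j when that share is at least 1/2.4 = 0.4167, and contributing 0 is dominant otherwise.
The only share above 0.4167 is Player C's 9/17, contributing 13; the remaining 3 contribute 0. Total contributed: 13.
Player A keeps 13 and receives 2.4 × 13 × 1/17 = 1.84 from the group account, for a payoff of 14.84.

14.84 tokens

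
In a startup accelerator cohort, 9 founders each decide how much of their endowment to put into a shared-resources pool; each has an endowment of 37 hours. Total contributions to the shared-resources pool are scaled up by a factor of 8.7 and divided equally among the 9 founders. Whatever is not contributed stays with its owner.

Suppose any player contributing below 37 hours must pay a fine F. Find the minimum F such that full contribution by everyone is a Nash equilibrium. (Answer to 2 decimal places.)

1.23 hours

Given the others contribute fully, the best deviation is to contribute 0 (any partial contribution still incurs the fine and gives up units whose private return 0.9667 is below 1).
Deviating from 37 to 0 saves 37 hours but forfeits the deviator's share of the drop in the shared-resources pool: 8.7/9 × 37 = 35.77.
So the deviation gain is 37 − 35.77 = 1.23, and the fine must be at least 1.23 hours to wipe it out.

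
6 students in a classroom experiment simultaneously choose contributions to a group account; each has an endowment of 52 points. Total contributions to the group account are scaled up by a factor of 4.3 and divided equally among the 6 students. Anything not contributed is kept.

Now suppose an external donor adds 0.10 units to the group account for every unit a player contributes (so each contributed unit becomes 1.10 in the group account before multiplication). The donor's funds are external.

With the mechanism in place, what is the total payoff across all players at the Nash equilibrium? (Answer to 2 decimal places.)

312.00 points

With the mechanism, a contributed unit returns 4.3 × 1.10 / 6 = 0.7883 per unit of net cost — still below 1 — so contributing 0 remains dominant for every player.
At the Nash equilibrium no one contributes; group total payoff = 6 × 52 = 312.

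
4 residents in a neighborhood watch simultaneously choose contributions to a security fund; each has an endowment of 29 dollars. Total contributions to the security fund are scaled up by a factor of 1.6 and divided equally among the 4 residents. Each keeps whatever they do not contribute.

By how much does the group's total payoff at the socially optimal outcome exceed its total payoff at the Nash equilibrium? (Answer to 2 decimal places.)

69.60 dollars

Each contributed unit returns 1.6/4 = 0.4000 to its contributor — below 1 — so contributing 0 is dominant for every player. At the Nash equilibrium everyone keeps their 29, and the group total is 4 × 29 = 116.
Each contributed unit returns 1.600 to the group as a whole (0.4000 to each of 4 players), which exceeds 1, so the social optimum is full contribution: group total = 1.600 × 116 = 185.60.
Efficiency loss = 185.60 − 116 = 69.60.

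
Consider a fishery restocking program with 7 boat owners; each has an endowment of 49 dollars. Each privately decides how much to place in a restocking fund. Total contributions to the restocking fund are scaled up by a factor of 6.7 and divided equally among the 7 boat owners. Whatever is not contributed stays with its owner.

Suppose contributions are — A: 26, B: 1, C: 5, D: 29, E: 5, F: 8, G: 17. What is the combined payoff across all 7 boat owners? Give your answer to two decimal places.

861.70 dollars

Total contributed: 26 + 1 + 5 + 29 + 5 + 8 + 17 = 91; total kept: 7 × 49 − 91 = 252.
The restocking fund pays out 6.7 × 91 = 609.70 in aggregate.
Group total = 252 + 609.70 = 861.70.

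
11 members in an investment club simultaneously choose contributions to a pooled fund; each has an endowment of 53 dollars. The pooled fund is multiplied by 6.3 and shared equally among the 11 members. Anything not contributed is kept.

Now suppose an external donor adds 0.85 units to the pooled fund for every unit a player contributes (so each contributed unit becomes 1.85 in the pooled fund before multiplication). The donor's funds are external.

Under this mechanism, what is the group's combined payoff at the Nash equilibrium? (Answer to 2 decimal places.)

6794.87 dollars

With the mechanism, a contributed unit returns 6.3 × 1.85 / 11 = 1.0595 per unit of net cost to the contributor — now above 1 — so contributing fully is weakly dominant for every player.
At the Nash equilibrium everyone contributes 53. Group total payoff = 6.3 × 1.85 × 583 = 6794.87.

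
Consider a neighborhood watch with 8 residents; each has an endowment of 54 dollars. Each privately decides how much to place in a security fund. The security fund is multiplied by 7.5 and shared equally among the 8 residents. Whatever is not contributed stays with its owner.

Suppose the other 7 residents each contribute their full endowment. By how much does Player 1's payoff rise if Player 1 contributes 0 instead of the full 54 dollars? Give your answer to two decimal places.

3.38 dollars

Switching from a contribution of 54 to 0 lets Player 1 keep an extra 54 dollars, but lowers the security fund by 54, which costs Player 1 their own share of that drop: 7.5/8 × 54 = 50.62.
Net gain = 54 − 50.62 = 3.38. The private return per contributed unit (0.9375) is below 1, so free-riding is indeed the best response regardless of what the others do.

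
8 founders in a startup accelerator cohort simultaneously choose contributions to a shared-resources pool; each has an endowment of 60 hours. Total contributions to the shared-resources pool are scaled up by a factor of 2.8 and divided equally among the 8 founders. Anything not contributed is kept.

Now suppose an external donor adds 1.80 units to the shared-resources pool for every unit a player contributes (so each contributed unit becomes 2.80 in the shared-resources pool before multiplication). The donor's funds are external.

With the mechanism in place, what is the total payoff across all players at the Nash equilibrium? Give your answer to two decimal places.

480.00 hours

The effective private return is 2.8 × 2.80 / 8 = 0.9800, which is still under 1, so the mechanism doesn't change anyone's dominant strategy: zero contribution.
Everyone keeps their endowment and the group total is 8 × 60 = 480.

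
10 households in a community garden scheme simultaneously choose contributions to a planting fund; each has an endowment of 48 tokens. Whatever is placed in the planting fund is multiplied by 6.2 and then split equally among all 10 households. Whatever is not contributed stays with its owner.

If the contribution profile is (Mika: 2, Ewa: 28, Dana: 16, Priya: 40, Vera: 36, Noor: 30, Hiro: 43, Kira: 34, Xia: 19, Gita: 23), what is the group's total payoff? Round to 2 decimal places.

Total contributed: 2 + 28 + 16 + 40 + 36 + 30 + 43 + 34 + 19 + 23 = 271; total kept: 10 × 48 − 271 = 209.
The planting fund pays out 6.2 × 271 = 1680.20 in aggregate.
Group total = 209 + 1680.20 = 1889.20.

1889.20 tokens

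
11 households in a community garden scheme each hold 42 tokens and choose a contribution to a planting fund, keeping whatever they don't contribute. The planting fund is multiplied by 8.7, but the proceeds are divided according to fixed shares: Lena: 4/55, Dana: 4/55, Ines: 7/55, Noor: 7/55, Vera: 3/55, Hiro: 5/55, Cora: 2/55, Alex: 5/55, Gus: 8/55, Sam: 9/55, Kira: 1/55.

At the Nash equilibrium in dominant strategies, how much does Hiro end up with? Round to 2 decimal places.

174.87 tokens

Player j's private return per contributed unit is 8.7 × (j's share). Contributing is weakly dominant for j when that share is at least 1/8.7 = 0.1149, and contributing 0 is dominant otherwise.
The shares above 0.1149 belong to Ines, Noor, Gus and Sam, contributing 42 each; the remaining 7 contribute 0. Total contributed: 168.
Hiro keeps 42 and receives 8.7 × 168 × 5/55 = 132.87 from the planting fund, for a payoff of 174.87.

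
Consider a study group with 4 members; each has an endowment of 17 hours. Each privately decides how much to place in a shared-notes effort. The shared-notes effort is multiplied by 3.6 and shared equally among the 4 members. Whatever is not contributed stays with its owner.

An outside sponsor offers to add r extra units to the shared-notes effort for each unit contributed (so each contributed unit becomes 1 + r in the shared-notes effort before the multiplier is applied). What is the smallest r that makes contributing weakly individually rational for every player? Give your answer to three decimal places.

With matching at rate r, one contributed unit becomes (1 + r) in the shared-notes effort and returns 3.6 × (1 + r) / 4 to the contributor.
Setting this equal to 1: 1 + r = 4/3.6 = 1.1111.
So the minimum matching rate is r = 1.1111 − 1 = 0.111.

0.111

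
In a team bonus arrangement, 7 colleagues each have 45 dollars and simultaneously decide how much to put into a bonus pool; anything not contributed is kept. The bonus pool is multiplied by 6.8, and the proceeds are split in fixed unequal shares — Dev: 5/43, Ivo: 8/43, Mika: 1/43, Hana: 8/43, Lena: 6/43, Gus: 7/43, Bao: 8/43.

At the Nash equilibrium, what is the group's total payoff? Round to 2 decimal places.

1359.00 dollars

For player j, contributing a unit is worthwhile iff 6.8 × (j's share) ≥ 1, i.e. iff j's share is at least 0.1471.
Ivo, Hana, Gus and Bao clear that bar, contributing 45 each; the remaining 3 contribute 0. Total contributed: 180.
The bonus pool pays out 6.8 × 180 = 1224.00 in total (split across the unequal shares, but the aggregate is all that matters for the group sum).
The 3 free-riders keep 45 each, adding 135. Group total = 135 + 1224.00 = 1359.00.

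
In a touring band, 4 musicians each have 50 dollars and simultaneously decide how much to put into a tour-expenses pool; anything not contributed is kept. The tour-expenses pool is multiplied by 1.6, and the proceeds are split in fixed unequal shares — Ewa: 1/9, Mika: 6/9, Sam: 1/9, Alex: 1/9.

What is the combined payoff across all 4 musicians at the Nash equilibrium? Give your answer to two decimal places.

230.00 dollars

A player with share s gets back 1.6·s per unit contributed, so full contribution is dominant for anyone with s > 1/1.6 = 0.6250 and zero contribution is dominant for anyone below.
The only share above 0.6250 is Mika's 6/9, contributing 50; the remaining 3 contribute 0. Total contributed: 50.
The tour-expenses pool pays out 1.6 × 50 = 80.00 in total (split across the unequal shares, but the aggregate is all that matters for the group sum).
The 3 free-riders keep 50 each, adding 150. Group total = 150 + 80.00 = 230.00.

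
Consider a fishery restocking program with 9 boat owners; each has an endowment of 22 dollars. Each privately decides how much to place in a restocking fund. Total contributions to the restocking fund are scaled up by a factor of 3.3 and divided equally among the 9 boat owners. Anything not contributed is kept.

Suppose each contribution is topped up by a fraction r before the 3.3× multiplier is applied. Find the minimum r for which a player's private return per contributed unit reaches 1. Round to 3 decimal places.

1.727

With matching at rate r, one contributed unit becomes (1 + r) in the restocking fund and returns 3.3 × (1 + r) / 9 to the contributor.
Setting this equal to 1: 1 + r = 9/3.3 = 2.7273.
So the minimum matching rate is r = 2.7273 − 1 = 1.727.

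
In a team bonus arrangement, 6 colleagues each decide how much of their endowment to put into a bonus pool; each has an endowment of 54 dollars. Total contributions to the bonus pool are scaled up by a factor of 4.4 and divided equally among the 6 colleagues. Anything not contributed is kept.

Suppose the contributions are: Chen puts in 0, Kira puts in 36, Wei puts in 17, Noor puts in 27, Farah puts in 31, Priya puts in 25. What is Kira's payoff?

117.73 dollars

Total contributed: 0 + 36 + 17 + 27 + 31 + 25 = 136.
Each receives 4.4 × 136 / 6 = 99.73 from the bonus pool.
Kira keeps 54 − 36 = 18, so Kira's payoff is 18 + 99.73 = 117.73.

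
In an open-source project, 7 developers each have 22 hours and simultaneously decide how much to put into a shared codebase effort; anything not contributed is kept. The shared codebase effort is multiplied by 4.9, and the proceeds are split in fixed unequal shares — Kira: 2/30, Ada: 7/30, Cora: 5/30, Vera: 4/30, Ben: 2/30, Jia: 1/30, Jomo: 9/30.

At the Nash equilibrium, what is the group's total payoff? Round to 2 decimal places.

For player j, contributing a unit is worthwhile iff 4.9 × (j's share) ≥ 1, i.e. iff j's share is at least 0.2041.
Ada and Jomo clear that bar, contributing 22 each; the remaining 5 contribute 0. Total contributed: 44.
The shared codebase effort pays out 4.9 × 44 = 215.60 in total (split across the unequal shares, but the aggregate is all that matters for the group sum).
The 5 free-riders keep 22 each, adding 110. Group total = 110 + 215.60 = 325.60.

325.60 hours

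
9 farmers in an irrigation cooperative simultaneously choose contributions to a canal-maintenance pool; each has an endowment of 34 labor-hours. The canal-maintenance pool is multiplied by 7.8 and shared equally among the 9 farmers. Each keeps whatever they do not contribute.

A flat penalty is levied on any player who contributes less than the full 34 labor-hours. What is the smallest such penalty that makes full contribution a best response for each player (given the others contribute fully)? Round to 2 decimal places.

Given the others contribute fully, the best deviation is to contribute 0 (any partial contribution still incurs the fine and gives up units whose private return 0.8667 is below 1).
Deviating from 34 to 0 saves 34 labor-hours but forfeits the deviator's share of the drop in the canal-maintenance pool: 7.8/9 × 34 = 29.47.
So the deviation gain is 34 − 29.47 = 4.53, and the fine must be at least 4.53 labor-hours to wipe it out.

4.53 labor-hours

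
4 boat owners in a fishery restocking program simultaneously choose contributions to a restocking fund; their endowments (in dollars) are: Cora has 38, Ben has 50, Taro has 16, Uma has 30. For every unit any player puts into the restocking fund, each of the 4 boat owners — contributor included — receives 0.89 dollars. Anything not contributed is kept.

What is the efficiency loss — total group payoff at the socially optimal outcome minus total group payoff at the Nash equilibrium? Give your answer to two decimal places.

The private return per contributed unit is 0.89 < 1 for everyone, so the Nash equilibrium is zero contribution and the group total is Σ E_j = 38 + 50 + 16 + 30 = 134.
Each contributed unit returns 3.560 to the group, so the social optimum is full contribution by everyone: group total = 3.560 × 134 = 477.04.
Efficiency loss = (3.560 − 1) × 134 = 343.04.

343.04 dollars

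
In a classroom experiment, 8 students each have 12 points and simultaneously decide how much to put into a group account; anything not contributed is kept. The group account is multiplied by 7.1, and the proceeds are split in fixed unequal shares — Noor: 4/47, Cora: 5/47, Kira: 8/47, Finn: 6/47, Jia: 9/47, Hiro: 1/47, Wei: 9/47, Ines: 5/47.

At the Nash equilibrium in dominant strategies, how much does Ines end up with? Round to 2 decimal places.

39.19 points

Each unit j contributes comes back to j as 7.1 × (j's share), so j prefers to contribute only if that share exceeds 1/7.1 = 0.1408; otherwise keeping the unit dominates.
Kira, Jia and Wei clear that bar, contributing 12 each; the remaining 5 contribute 0. Total contributed: 36.
Ines keeps 12 and receives 7.1 × 36 × 5/47 = 27.19 from the group account, for a payoff of 39.19.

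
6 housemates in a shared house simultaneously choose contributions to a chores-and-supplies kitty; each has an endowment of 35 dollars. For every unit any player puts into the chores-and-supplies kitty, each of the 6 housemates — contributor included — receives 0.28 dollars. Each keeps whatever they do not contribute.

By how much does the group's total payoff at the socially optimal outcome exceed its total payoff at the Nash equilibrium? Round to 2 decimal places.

142.80 dollars

The private return per contributed unit is 0.28 < 1, so contributing 0 is dominant for every player. At the Nash equilibrium everyone keeps their 35, and the group total is 6 × 35 = 210.
Each contributed unit returns 1.680 to the group as a whole (0.28 to each of 6 players), which exceeds 1, so the social optimum is full contribution: group total = 1.680 × 210 = 352.80.
Efficiency loss = 352.80 − 210 = 142.80.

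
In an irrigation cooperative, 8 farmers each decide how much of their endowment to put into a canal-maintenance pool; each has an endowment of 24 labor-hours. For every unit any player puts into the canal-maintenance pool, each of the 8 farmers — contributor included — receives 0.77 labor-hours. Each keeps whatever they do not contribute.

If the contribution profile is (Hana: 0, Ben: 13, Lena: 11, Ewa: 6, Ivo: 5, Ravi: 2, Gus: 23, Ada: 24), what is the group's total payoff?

Total contributed: 0 + 13 + 11 + 6 + 5 + 2 + 23 + 24 = 84; total kept: 8 × 24 − 84 = 108.
The canal-maintenance pool pays out 0.77 × 8 × 84 = 517.44 in aggregate.
Group total = 108 + 517.44 = 625.44.

625.44 labor-hours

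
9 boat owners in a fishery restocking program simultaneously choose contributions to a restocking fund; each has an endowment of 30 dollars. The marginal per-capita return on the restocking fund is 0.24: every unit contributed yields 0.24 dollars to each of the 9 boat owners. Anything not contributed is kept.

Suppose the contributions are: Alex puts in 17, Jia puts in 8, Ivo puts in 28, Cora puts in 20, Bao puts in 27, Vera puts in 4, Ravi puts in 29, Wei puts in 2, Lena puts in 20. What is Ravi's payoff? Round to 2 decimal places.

38.20 dollars

Total contributed: 17 + 8 + 28 + 20 + 27 + 4 + 29 + 2 + 20 = 155.
Each receives 0.24 × 155 = 37.20 from the restocking fund.
Ravi keeps 30 − 29 = 1, so Ravi's payoff is 1 + 37.20 = 38.20.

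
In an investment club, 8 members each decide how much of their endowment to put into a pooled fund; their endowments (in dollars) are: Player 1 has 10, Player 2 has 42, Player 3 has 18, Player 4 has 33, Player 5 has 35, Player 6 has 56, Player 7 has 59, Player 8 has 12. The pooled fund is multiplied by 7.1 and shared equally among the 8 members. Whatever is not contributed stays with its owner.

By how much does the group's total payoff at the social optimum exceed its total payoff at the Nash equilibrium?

1616.50 dollars

The private return per contributed unit is 7.1/8 = 0.8875 < 1 for every player regardless of endowment, so the Nash equilibrium is zero contribution and the group total is Σ E_j = 10 + 42 + 18 + 33 + 35 + 56 + 59 + 12 = 265.
Each contributed unit returns 7.100 to the group, so the social optimum is full contribution by everyone: group total = 7.100 × 265 = 1881.50.
Efficiency loss = (7.100 − 1) × 265 = 1616.50.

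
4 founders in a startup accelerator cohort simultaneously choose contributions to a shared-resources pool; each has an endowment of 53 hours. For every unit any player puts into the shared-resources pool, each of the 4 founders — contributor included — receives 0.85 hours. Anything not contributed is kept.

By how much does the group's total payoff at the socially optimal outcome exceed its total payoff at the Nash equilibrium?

The private return per contributed unit is 0.85 < 1, so contributing 0 is dominant for every player. At the Nash equilibrium everyone keeps their 53, and the group total is 4 × 53 = 212.
Each contributed unit returns 3.400 to the group as a whole (0.85 to each of 4 players), which exceeds 1, so the social optimum is full contribution: group total = 3.400 × 212 = 720.80.
Efficiency loss = 720.80 − 212 = 508.80.

508.80 hours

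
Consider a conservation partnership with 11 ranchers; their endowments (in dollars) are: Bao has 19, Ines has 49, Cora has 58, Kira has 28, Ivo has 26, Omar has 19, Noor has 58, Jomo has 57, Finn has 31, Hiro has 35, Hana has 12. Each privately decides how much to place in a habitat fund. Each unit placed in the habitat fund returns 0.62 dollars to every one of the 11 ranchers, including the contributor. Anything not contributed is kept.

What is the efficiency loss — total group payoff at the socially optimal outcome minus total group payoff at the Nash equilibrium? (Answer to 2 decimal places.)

The private return per contributed unit is 0.62 < 1 for everyone, so the Nash equilibrium is zero contribution and the group total is Σ E_j = 19 + 49 + 58 + 28 + 26 + 19 + 58 + 57 + 31 + 35 + 12 = 392.
Each contributed unit returns 6.820 to the group, so the social optimum is full contribution by everyone: group total = 6.820 × 392 = 2673.44.
Efficiency loss = (6.820 − 1) × 392 = 2281.44.

2281.44 dollars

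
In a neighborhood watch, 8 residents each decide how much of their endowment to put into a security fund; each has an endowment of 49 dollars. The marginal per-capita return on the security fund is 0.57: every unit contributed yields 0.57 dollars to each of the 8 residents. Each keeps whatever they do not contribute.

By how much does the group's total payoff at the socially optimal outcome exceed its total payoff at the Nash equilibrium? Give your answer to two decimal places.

The private return per contributed unit is 0.57 < 1, so contributing 0 is dominant for every player. At the Nash equilibrium everyone keeps their 49, and the group total is 8 × 49 = 392.
Each contributed unit returns 4.560 to the group as a whole (0.57 to each of 8 players), which exceeds 1, so the social optimum is full contribution: group total = 4.560 × 392 = 1787.52.
Efficiency loss = 1787.52 − 392 = 1395.52.

1395.52 dollars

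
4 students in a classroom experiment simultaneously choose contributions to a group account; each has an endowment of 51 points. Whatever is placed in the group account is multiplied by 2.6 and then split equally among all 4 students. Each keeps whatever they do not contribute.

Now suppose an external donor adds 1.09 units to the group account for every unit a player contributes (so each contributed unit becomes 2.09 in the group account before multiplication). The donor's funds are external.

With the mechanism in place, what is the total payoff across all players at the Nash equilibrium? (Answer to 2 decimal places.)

The effective private return per unit is now 2.6 × 2.09 / 4 = 1.3585 > 1, so every player's dominant strategy flips to full contribution.
So the Nash equilibrium is full contribution by all 4; the group earns 2.6 × 2.09 × 204 = 1108.54.

1108.54 points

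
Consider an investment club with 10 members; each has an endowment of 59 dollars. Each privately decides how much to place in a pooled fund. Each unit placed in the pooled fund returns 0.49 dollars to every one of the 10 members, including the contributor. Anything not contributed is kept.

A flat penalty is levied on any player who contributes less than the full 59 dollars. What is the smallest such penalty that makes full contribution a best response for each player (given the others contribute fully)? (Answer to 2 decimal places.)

30.09 dollars

Given the others contribute fully, the best deviation is to contribute 0 (any partial contribution still incurs the fine and gives up units whose private return 0.49 is below 1).
Deviating from 59 to 0 saves 59 dollars but forfeits the deviator's share of the drop in the pooled fund: 0.49 × 59 = 28.91.
So the deviation gain is 59 − 28.91 = 30.09, and the fine must be at least 30.09 dollars to wipe it out.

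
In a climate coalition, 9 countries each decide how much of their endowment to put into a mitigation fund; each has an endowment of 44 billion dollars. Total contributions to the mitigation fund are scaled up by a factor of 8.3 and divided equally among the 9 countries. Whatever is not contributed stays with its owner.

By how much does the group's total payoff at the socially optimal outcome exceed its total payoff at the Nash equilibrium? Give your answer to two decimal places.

2890.80 billion dollars

Each contributed unit returns 8.3/9 = 0.9222 to its contributor — below 1 — so contributing 0 is dominant for every player. At the Nash equilibrium everyone keeps their 44, and the group total is 9 × 44 = 396.
Each contributed unit returns 8.300 to the group as a whole (0.9222 to each of 9 players), which exceeds 1, so the social optimum is full contribution: group total = 8.300 × 396 = 3286.80.
Efficiency loss = 3286.80 − 396 = 2890.80.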